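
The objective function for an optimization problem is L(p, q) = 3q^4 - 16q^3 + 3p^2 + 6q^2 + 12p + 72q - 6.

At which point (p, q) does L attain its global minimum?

(-2, -1)

L(p,q) separates as A(p) + B(q) − 6, so its minimum is min A + min B − 6.
A'(p) = 6p + 12 vanishes at p ∈ {-2}; B'(q) = 12(q - 3)(q - 2)(q + 1) vanishes at q ∈ {-1, 2, 3}.
Local minima of A (where A''>0): A(-2)=-12. Local minima of B: B(-1)=-47, B(3)=81.
So the global minimum of L is A(-2) + B(-1) − 6 = -12 − 47 − 6 = -65, attained at (-2, -1).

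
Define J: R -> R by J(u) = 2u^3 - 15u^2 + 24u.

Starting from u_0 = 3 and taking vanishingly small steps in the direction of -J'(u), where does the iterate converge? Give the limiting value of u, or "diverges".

4

J'(u) = 6(u - 4)(u - 1), so J'(3) = -12.
Gradient descent moves in the -J' direction, i.e. u is increasing.
The nearest critical point in that direction is u = 4, where J'' = 18 > 0 (a local minimum). The iterate converges there.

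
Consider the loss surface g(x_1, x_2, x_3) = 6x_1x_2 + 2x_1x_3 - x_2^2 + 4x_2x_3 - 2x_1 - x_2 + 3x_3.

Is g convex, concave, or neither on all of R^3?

neither

g is quadratic, so its Hessian is the constant matrix H = [[0, 6, 2], [6, -2, 4], [2, 4, 0]].
Leading principal minors: 0, -36, 104.
Neither pattern holds ⇒ H is indefinite ⇒ neither convex nor concave.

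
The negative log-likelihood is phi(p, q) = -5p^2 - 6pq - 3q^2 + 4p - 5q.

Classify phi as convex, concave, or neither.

phi is quadratic, so its Hessian is the constant matrix H = [[-10, -6], [-6, -6]].
det(H) = 24, tr(H) = -16.
det(H) > 0 and tr(H) < 0, so H is negative definite everywhere: concave.

concave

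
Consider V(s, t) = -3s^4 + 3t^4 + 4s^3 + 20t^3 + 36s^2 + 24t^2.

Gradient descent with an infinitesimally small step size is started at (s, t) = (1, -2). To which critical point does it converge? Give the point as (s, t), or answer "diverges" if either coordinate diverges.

V is separable, so gradient descent decouples: s follows -∂V/∂s, t follows -∂V/∂t.
∂V/∂s = -12s(s - 3)(s + 2); at s=1 this is 72, so s decreases.
∂V/∂t = 12t(t + 1)(t + 4); at t=-2 this is 48, so t decreases.
s converges to its nearest critical value 0 (a local min of the s-part); t converges to -4. The iterate converges to (0, -4).

(0, -4)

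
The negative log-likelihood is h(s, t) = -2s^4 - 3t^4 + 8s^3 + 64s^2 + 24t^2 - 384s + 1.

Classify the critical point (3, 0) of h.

local minimum

The mixed partial ∂²h/∂s∂t is 0, so the Hessian at any point is diag(h_ss, h_tt) = diag(8(-3s^2 + 6s + 16), 12(-3t^2 + 4)).
At (3, 0): H = diag(56, 48).
Both eigenvalues are positive, so H is positive definite: a local minimum.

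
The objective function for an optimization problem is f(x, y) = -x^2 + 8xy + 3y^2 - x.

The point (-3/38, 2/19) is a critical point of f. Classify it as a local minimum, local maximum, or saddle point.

saddle point

The Hessian of f is constant: H = [[-2, 8], [8, 6]].
det(H) = (-2)·6 − 8² = -76.
Since det(H) < 0, H is indefinite and the critical point is a saddle point.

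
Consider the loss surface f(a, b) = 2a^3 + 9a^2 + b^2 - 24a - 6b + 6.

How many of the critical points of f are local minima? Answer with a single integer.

1

f separates as a function of a plus a function of b, so ∇f=0 decouples.
∂f/∂a = 6(a - 1)(a + 4) = 0 at a ∈ {-4, 1}; ∂f/∂b = 2(b - 3) = 0 at b ∈ {3}.
The Hessian is diagonal: diag(f_aa, f_bb). Second derivatives: f_aa(-4)=-30, f_aa(1)=30; f_bb(3)=2.
Local minima occur where both diagonal entries positive: (1, 3). Count: 1.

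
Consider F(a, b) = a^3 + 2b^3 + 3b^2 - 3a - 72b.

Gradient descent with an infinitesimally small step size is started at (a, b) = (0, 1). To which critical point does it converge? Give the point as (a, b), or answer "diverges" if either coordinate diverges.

F is separable, so gradient descent decouples: a follows -∂F/∂a, b follows -∂F/∂b.
∂F/∂a = 3(a - 1)(a + 1); at a=0 this is -3, so a increases.
∂F/∂b = 6(b - 3)(b + 4); at b=1 this is -60, so b increases.
a converges to its nearest critical value 1 (a local min of the a-part); b converges to 3. The iterate converges to (1, 3).

(1, 3)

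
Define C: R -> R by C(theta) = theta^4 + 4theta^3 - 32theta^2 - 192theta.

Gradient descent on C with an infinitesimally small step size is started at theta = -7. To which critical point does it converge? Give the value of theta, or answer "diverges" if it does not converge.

-4

C'(theta) = 4(theta - 4)(theta + 3)(theta + 4), so C'(-7) = -528.
Gradient descent moves in the -C' direction, i.e. theta is increasing.
The nearest critical point in that direction is theta = -4, where C'' = 32 > 0 (a local minimum). The iterate converges there.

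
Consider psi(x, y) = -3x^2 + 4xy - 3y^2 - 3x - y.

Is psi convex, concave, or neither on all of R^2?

psi is quadratic, so its Hessian is the constant matrix H = [[-6, 4], [4, -6]].
det(H) = 20, tr(H) = -12.
det(H) > 0 and tr(H) < 0, so H is negative definite everywhere: concave.

concave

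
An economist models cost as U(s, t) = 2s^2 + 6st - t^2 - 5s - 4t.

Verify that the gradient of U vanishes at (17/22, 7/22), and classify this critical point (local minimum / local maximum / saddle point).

saddle point

∇U = (4s + 6t - 5, 6s - 2t - 4); substituting (17/22, 7/22) gives ∇U = (0, 0), so (17/22, 7/22) is indeed a critical point.
The Hessian of U is constant: H = [[4, 6], [6, -2]].
det(H) = 4·(-2) − 6² = -44.
Since det(H) < 0, H is indefinite and the critical point is a saddle point.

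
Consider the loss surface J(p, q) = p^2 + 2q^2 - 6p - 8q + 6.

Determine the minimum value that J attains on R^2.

J(p,q) separates as A(p) + B(q) + 6, so its minimum is min A + min B + 6.
A'(p) = 2p - 6 vanishes at p ∈ {3}; B'(q) = 4q - 8 vanishes at q ∈ {2}.
Local minima of A (where A''>0): A(3)=-9. Local minima of B: B(2)=-8.
So the global minimum of J is A(3) + B(2) + 6 = -9 − 8 + 6 = -11, attained at (3, 2).

-11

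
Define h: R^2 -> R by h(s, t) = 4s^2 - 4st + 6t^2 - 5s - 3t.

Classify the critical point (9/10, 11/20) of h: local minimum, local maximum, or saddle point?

local minimum

The Hessian of h is constant: H = [[8, -4], [-4, 12]].
det(H) = 8·12 − (-4)² = 80.
det(H) > 0 and tr(H) = 20 > 0, so H is positive definite and the point is a local minimum.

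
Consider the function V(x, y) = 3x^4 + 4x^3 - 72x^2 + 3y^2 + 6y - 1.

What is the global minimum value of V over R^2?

V(x,y) separates as P(x) + Q(y) − 1, so its minimum is min P + min Q − 1.
P'(x) = 12x(x - 3)(x + 4) vanishes at x ∈ {-4, 0, 3}; Q'(y) = 6y + 6 vanishes at y ∈ {-1}.
Local minima of P (where P''>0): P(-4)=-640, P(3)=-297. Local minima of Q: Q(-1)=-3.
So the global minimum of V is P(-4) + Q(-1) − 1 = -640 − 3 − 1 = -644, attained at (-4, -1).

-644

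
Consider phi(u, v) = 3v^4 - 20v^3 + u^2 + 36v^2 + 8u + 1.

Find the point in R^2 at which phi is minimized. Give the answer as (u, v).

phi(u,v) separates as P(u) + Q(v) + 1, so its minimum is min P + min Q + 1.
P'(u) = 2u + 8 vanishes at u ∈ {-4}; Q'(v) = 12v(v - 3)(v - 2) vanishes at v ∈ {0, 2, 3}.
Local minima of P (where P''>0): P(-4)=-16. Local minima of Q: Q(0)=0, Q(3)=27.
So the global minimum of phi is P(-4) + Q(0) + 1 = -16 + 0 + 1 = -15, attained at (-4, 0).

(-4, 0)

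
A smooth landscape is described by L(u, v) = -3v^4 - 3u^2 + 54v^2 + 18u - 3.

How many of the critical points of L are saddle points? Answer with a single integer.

1

L separates as a function of u plus a function of v, so ∇L=0 decouples.
∂L/∂u = -6(u - 3) = 0 at u ∈ {3}; ∂L/∂v = -12v(v - 3)(v + 3) = 0 at v ∈ {-3, 0, 3}.
The Hessian is diagonal: diag(L_uu, L_vv). Second derivatives: L_uu(3)=-6; L_vv(-3)=-216, L_vv(0)=108, L_vv(3)=-216.
Saddle points occur where the two diagonal entries have opposite signs: (3, 0). Count: 1.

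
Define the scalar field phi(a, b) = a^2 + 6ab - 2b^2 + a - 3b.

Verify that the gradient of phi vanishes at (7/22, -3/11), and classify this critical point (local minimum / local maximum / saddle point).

∇phi = (2a + 6b + 1, 6a - 4b - 3); substituting (7/22, -3/11) gives ∇phi = (0, 0), so (7/22, -3/11) is indeed a critical point.
The Hessian of phi is constant: H = [[2, 6], [6, -4]].
det(H) = 2·(-4) − 6² = -44.
Since det(H) < 0, H is indefinite and the critical point is a saddle point.

saddle point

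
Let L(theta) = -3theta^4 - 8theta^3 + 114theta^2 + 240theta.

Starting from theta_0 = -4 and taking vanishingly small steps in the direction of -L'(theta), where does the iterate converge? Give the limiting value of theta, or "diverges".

-1

L'(theta) = -12(theta - 4)(theta + 1)(theta + 5), so L'(-4) = -288.
Gradient descent moves in the -L' direction, i.e. theta is increasing.
The nearest critical point in that direction is theta = -1, where L'' = 240 > 0 (a local minimum). The iterate converges there.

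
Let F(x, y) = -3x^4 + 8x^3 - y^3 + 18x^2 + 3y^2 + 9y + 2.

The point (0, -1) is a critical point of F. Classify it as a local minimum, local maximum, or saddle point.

The mixed partial ∂²F/∂x∂y is 0, so the Hessian at any point is diag(F_xx, F_yy) = diag(12(-3x^2 + 4x + 3), 6(-y + 1)).
At (0, -1): H = diag(36, 12).
Both eigenvalues are positive, so H is positive definite: a local minimum.

local minimum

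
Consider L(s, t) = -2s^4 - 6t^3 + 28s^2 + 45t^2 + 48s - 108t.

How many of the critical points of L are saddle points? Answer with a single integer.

3

L separates as a function of s plus a function of t, so ∇L=0 decouples.
∂L/∂s = -8(s - 3)(s + 1)(s + 2) = 0 at s ∈ {-2, -1, 3}; ∂L/∂t = -18(t - 3)(t - 2) = 0 at t ∈ {2, 3}.
The Hessian is diagonal: diag(L_ss, L_tt). Second derivatives: L_ss(-2)=-40, L_ss(-1)=32, L_ss(3)=-160; L_tt(2)=18, L_tt(3)=-18.
Saddle points occur where the two diagonal entries have opposite signs: (-2, 2), (-1, 3), (3, 2). Count: 3.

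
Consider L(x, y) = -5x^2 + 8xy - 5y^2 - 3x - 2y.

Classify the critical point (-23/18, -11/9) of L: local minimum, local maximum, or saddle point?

local maximum

The Hessian of L is constant: H = [[-10, 8], [8, -10]].
det(H) = (-10)·(-10) − 8² = 36.
det(H) > 0 and tr(H) = -20 < 0, so H is negative definite and the point is a local maximum.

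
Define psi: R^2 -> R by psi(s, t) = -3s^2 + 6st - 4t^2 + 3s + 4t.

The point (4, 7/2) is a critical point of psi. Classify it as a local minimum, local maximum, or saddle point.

The Hessian of psi is constant: H = [[-6, 6], [6, -8]].
det(H) = (-6)·(-8) − 6² = 12.
det(H) > 0 and tr(H) = -14 < 0, so H is negative definite and the point is a local maximum.

local maximum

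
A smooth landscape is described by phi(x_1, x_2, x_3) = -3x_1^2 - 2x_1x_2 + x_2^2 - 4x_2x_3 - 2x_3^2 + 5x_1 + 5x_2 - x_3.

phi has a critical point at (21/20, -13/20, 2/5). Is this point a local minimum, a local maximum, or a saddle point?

The Hessian is constant: H = [[-6, -2, 0], [-2, 2, -4], [0, -4, -4]].
Leading principal minors: Δ₁ = -6, Δ₂ = -16, Δ₃ = 160.
The minors fit neither the all-positive nor the alternating-sign pattern, so H is indefinite: a saddle point.

saddle point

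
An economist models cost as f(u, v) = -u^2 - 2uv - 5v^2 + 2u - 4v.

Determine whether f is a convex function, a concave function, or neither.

f is quadratic, so its Hessian is the constant matrix H = [[-2, -2], [-2, -10]].
det(H) = 16, tr(H) = -12.
det(H) > 0 and tr(H) < 0, so H is negative definite everywhere: concave.

concave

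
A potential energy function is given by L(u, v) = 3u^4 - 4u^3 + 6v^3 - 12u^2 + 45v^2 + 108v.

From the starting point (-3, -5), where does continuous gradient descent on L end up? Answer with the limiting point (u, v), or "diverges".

diverges

L is separable, so gradient descent decouples: u follows -∂L/∂u, v follows -∂L/∂v.
∂L/∂u = 12u(u - 2)(u + 1); at u=-3 this is -360, so u increases.
∂L/∂v = 18(v + 2)(v + 3); at v=-5 this is 108, so v decreases.
The v-coordinate has no critical point in that direction and runs off to infinity.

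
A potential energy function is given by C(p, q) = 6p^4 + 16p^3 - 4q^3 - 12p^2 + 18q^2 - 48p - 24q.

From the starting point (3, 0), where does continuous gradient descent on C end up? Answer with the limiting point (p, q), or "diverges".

(1, 1)

C is separable, so gradient descent decouples: p follows -∂C/∂p, q follows -∂C/∂q.
∂C/∂p = 24(p - 1)(p + 1)(p + 2); at p=3 this is 960, so p decreases.
∂C/∂q = -12(q - 2)(q - 1); at q=0 this is -24, so q increases.
p converges to its nearest critical value 1 (a local min of the p-part); q converges to 1. The iterate converges to (1, 1).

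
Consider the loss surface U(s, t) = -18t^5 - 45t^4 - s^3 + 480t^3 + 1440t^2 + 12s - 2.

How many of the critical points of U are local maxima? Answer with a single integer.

U separates as a function of s plus a function of t, so ∇U=0 decouples.
∂U/∂s = -3(s - 2)(s + 2) = 0 at s ∈ {-2, 2}; ∂U/∂t = -90t(t - 4)(t + 2)(t + 4) = 0 at t ∈ {-4, -2, 0, 4}.
The Hessian is diagonal: diag(U_ss, U_tt). Second derivatives: U_ss(-2)=12, U_ss(2)=-12; U_tt(-4)=5760, U_tt(-2)=-2160, U_tt(0)=2880, U_tt(4)=-17280.
Local maxima occur where both diagonal entries negative: (2, -2), (2, 4). Count: 2.

2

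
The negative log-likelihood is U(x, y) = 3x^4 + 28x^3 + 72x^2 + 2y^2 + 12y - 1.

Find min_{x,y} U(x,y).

-19

U(x,y) separates as P(x) + Q(y) − 1, so its minimum is min P + min Q − 1.
P'(x) = 12x(x + 3)(x + 4) vanishes at x ∈ {-4, -3, 0}; Q'(y) = 4y + 12 vanishes at y ∈ {-3}.
Local minima of P (where P''>0): P(-4)=128, P(0)=0. Local minima of Q: Q(-3)=-18.
So the global minimum of U is P(0) + Q(-3) − 1 = 0 − 18 − 1 = -19, attained at (0, -3).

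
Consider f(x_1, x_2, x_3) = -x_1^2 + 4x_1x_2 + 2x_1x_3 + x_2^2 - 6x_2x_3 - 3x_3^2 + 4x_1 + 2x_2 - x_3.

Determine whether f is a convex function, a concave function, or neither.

neither

f is quadratic, so its Hessian is the constant matrix H = [[-2, 4, 2], [4, 2, -6], [2, -6, -6]].
Leading principal minors: -2, -20, 88.
Neither pattern holds ⇒ H is indefinite ⇒ neither convex nor concave.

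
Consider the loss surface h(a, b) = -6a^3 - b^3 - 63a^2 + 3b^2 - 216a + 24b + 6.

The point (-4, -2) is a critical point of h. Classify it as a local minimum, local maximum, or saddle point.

The mixed partial ∂²h/∂a∂b is 0, so the Hessian at any point is diag(h_aa, h_bb) = diag(-18(2a + 7), 6(-b + 1)).
At (-4, -2): H = diag(18, 18).
Both eigenvalues are positive, so H is positive definite: a local minimum.

local minimum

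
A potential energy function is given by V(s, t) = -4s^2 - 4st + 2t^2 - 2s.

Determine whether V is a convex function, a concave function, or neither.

neither

V is quadratic, so its Hessian is the constant matrix H = [[-8, -4], [-4, 4]].
det(H) = -48, tr(H) = -4.
det(H) < 0, so H is indefinite: neither convex nor concave.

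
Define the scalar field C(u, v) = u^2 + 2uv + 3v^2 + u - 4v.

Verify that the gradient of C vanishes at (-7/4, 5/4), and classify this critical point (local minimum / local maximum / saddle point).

∇C = (2u + 2v + 1, 2u + 6v - 4); substituting (-7/4, 5/4) gives ∇C = (0, 0), so (-7/4, 5/4) is indeed a critical point.
The Hessian of C is constant: H = [[2, 2], [2, 6]].
det(H) = 2·6 − 2² = 8.
det(H) > 0 and tr(H) = 8 > 0, so H is positive definite and the point is a local minimum.

local minimum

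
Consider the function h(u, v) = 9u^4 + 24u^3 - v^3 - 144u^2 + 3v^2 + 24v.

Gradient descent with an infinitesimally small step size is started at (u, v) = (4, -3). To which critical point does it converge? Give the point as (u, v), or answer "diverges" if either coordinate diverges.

(2, -2)

h is separable, so gradient descent decouples: u follows -∂h/∂u, v follows -∂h/∂v.
∂h/∂u = 36u(u - 2)(u + 4); at u=4 this is 2304, so u decreases.
∂h/∂v = -3(v - 4)(v + 2); at v=-3 this is -21, so v increases.
u converges to its nearest critical value 2 (a local min of the u-part); v converges to -2. The iterate converges to (2, -2).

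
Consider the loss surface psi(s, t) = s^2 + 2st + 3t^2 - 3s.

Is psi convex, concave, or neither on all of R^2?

convex

psi is quadratic, so its Hessian is the constant matrix H = [[2, 2], [2, 6]].
det(H) = 8, tr(H) = 8.
det(H) > 0 and tr(H) > 0, so H is positive definite everywhere: convex.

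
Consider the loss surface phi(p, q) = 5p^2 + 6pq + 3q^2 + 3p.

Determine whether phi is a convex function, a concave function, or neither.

phi is quadratic, so its Hessian is the constant matrix H = [[10, 6], [6, 6]].
det(H) = 24, tr(H) = 16.
det(H) > 0 and tr(H) > 0, so H is positive definite everywhere: convex.

convex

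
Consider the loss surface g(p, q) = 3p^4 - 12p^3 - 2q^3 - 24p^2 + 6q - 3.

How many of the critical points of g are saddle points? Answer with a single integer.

3

g separates as a function of p plus a function of q, so ∇g=0 decouples.
∂g/∂p = 12p(p - 4)(p + 1) = 0 at p ∈ {-1, 0, 4}; ∂g/∂q = -6(q - 1)(q + 1) = 0 at q ∈ {-1, 1}.
The Hessian is diagonal: diag(g_pp, g_qq). Second derivatives: g_pp(-1)=60, g_pp(0)=-48, g_pp(4)=240; g_qq(-1)=12, g_qq(1)=-12.
Saddle points occur where the two diagonal entries have opposite signs: (-1, 1), (0, -1), (4, 1). Count: 3.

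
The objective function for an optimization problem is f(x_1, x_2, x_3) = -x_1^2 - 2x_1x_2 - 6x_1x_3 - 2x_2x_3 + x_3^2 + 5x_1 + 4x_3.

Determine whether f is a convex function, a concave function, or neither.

neither

f is quadratic, so its Hessian is the constant matrix H = [[-2, -2, -6], [-2, 0, -2], [-6, -2, 2]].
Leading principal minors: -2, -4, -48.
Neither pattern holds ⇒ H is indefinite ⇒ neither convex nor concave.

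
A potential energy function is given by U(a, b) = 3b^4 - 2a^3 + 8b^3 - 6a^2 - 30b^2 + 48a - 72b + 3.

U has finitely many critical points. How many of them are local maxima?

U separates as a function of a plus a function of b, so ∇U=0 decouples.
∂U/∂a = -6(a - 2)(a + 4) = 0 at a ∈ {-4, 2}; ∂U/∂b = 12(b - 2)(b + 1)(b + 3) = 0 at b ∈ {-3, -1, 2}.
The Hessian is diagonal: diag(U_aa, U_bb). Second derivatives: U_aa(-4)=36, U_aa(2)=-36; U_bb(-3)=120, U_bb(-1)=-72, U_bb(2)=180.
Local maxima occur where both diagonal entries negative: (2, -1). Count: 1.

1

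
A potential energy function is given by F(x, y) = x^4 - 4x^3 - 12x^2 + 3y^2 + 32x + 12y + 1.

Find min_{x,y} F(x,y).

F(x,y) separates as P(x) + Q(y) + 1, so its minimum is min P + min Q + 1.
P'(x) = 4(x - 4)(x - 1)(x + 2) vanishes at x ∈ {-2, 1, 4}; Q'(y) = 6y + 12 vanishes at y ∈ {-2}.
Local minima of P (where P''>0): P(-2)=-64, P(4)=-64. Local minima of Q: Q(-2)=-12.
So the global minimum of F is P(-2) + Q(-2) + 1 = -64 − 12 + 1 = -75, attained at (-2, -2).

-75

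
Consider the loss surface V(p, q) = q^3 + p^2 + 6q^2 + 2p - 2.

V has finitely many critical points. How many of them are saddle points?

1

V separates as a function of p plus a function of q, so ∇V=0 decouples.
∂V/∂p = 2(p + 1) = 0 at p ∈ {-1}; ∂V/∂q = 3q(q + 4) = 0 at q ∈ {-4, 0}.
The Hessian is diagonal: diag(V_pp, V_qq). Second derivatives: V_pp(-1)=2; V_qq(-4)=-12, V_qq(0)=12.
Saddle points occur where the two diagonal entries have opposite signs: (-1, -4). Count: 1.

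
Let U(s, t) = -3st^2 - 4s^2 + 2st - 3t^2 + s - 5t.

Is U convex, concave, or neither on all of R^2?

neither

The term -3st^2 is cubic, so the Hessian is not constant.
∂²U/∂t² = -6s - 6, which takes both signs as s varies (negative for sufficiently large s). A diagonal entry of the Hessian changing sign means the Hessian is neither positive- nor negative-semidefinite on all of R^2.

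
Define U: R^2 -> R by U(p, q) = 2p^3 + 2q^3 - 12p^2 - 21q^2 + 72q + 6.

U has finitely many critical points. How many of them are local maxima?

U separates as a function of p plus a function of q, so ∇U=0 decouples.
∂U/∂p = 6p(p - 4) = 0 at p ∈ {0, 4}; ∂U/∂q = 6(q - 4)(q - 3) = 0 at q ∈ {3, 4}.
The Hessian is diagonal: diag(U_pp, U_qq). Second derivatives: U_pp(0)=-24, U_pp(4)=24; U_qq(3)=-6, U_qq(4)=6.
Local maxima occur where both diagonal entries negative: (0, 3). Count: 1.

1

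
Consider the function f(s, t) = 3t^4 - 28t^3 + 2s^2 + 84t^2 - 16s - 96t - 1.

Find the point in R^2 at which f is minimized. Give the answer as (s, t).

(4, 4)

f(s,t) separates as P(s) + Q(t) − 1, so its minimum is min P + min Q − 1.
P'(s) = 4s - 16 vanishes at s ∈ {4}; Q'(t) = 12(t - 4)(t - 2)(t - 1) vanishes at t ∈ {1, 2, 4}.
Local minima of P (where P''>0): P(4)=-32. Local minima of Q: Q(1)=-37, Q(4)=-64.
So the global minimum of f is P(4) + Q(4) − 1 = -32 − 64 − 1 = -97, attained at (4, 4).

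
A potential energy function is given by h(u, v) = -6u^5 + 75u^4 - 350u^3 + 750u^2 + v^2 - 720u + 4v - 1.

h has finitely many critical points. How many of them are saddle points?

2

h separates as a function of u plus a function of v, so ∇h=0 decouples.
∂h/∂u = -30(u - 4)(u - 3)(u - 2)(u - 1) = 0 at u ∈ {1, 2, 3, 4}; ∂h/∂v = 2(v + 2) = 0 at v ∈ {-2}.
The Hessian is diagonal: diag(h_uu, h_vv). Second derivatives: h_uu(1)=180, h_uu(2)=-60, h_uu(3)=60, h_uu(4)=-180; h_vv(-2)=2.
Saddle points occur where the two diagonal entries have opposite signs: (2, -2), (4, -2). Count: 2.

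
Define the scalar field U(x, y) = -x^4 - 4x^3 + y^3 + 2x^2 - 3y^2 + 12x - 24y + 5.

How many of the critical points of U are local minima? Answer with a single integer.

1

U separates as a function of x plus a function of y, so ∇U=0 decouples.
∂U/∂x = -4(x - 1)(x + 1)(x + 3) = 0 at x ∈ {-3, -1, 1}; ∂U/∂y = 3(y - 4)(y + 2) = 0 at y ∈ {-2, 4}.
The Hessian is diagonal: diag(U_xx, U_yy). Second derivatives: U_xx(-3)=-32, U_xx(-1)=16, U_xx(1)=-32; U_yy(-2)=-18, U_yy(4)=18.
Local minima occur where both diagonal entries positive: (-1, 4). Count: 1.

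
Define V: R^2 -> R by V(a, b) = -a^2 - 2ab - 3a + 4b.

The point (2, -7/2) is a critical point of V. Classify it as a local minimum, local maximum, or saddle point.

saddle point

The Hessian of V is constant: H = [[-2, -2], [-2, 0]].
det(H) = (-2)·0 − (-2)² = -4.
Since det(H) < 0, H is indefinite and the critical point is a saddle point.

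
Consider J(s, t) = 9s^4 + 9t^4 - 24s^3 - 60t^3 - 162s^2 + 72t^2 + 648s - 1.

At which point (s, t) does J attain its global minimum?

(-3, 4)

J(s,t) separates as P(s) + Q(t) − 1, so its minimum is min P + min Q − 1.
P'(s) = 36(s - 3)(s - 2)(s + 3) vanishes at s ∈ {-3, 2, 3}; Q'(t) = 36t(t - 4)(t - 1) vanishes at t ∈ {0, 1, 4}.
Local minima of P (where P''>0): P(-3)=-2025, P(3)=567. Local minima of Q: Q(0)=0, Q(4)=-384.
So the global minimum of J is P(-3) + Q(4) − 1 = -2025 − 384 − 1 = -2410, attained at (-3, 4).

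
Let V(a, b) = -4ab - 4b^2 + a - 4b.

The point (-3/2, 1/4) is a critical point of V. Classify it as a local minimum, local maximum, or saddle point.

saddle point

The Hessian of V is constant: H = [[0, -4], [-4, -8]].
det(H) = 0·(-8) − (-4)² = -16.
Since det(H) < 0, H is indefinite and the critical point is a saddle point.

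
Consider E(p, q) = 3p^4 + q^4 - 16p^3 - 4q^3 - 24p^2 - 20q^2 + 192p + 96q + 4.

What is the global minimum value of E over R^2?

E(p,q) separates as A(p) + B(q) + 4, so its minimum is min A + min B + 4.
A'(p) = 12(p - 4)(p - 2)(p + 2) vanishes at p ∈ {-2, 2, 4}; B'(q) = 4(q - 4)(q - 2)(q + 3) vanishes at q ∈ {-3, 2, 4}.
Local minima of A (where A''>0): A(-2)=-304, A(4)=128. Local minima of B: B(-3)=-279, B(4)=64.
So the global minimum of E is A(-2) + B(-3) + 4 = -304 − 279 + 4 = -579, attained at (-2, -3).

-579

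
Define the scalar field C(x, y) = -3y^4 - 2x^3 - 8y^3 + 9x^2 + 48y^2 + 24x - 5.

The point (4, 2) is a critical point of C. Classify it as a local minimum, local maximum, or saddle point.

The mixed partial ∂²C/∂x∂y is 0, so the Hessian at any point is diag(C_xx, C_yy) = diag(6(-2x + 3), 12(-3y^2 - 4y + 8)).
At (4, 2): H = diag(-30, -144).
Both eigenvalues are negative, so H is negative definite: a local maximum.

local maximum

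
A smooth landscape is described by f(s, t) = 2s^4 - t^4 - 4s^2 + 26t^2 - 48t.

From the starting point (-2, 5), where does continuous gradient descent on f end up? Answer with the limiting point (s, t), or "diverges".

diverges

f is separable, so gradient descent decouples: s follows -∂f/∂s, t follows -∂f/∂t.
∂f/∂s = 8s(s - 1)(s + 1); at s=-2 this is -48, so s increases.
∂f/∂t = -4(t - 3)(t - 1)(t + 4); at t=5 this is -288, so t increases.
The t-coordinate has no critical point in that direction and runs off to infinity.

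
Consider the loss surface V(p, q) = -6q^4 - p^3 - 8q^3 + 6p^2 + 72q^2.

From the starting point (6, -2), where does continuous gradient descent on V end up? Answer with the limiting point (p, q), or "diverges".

V is separable, so gradient descent decouples: p follows -∂V/∂p, q follows -∂V/∂q.
∂V/∂p = -3p(p - 4); at p=6 this is -36, so p increases.
∂V/∂q = -24q(q - 2)(q + 3); at q=-2 this is -192, so q increases.
The p-coordinate has no critical point in that direction and runs off to infinity.

diverges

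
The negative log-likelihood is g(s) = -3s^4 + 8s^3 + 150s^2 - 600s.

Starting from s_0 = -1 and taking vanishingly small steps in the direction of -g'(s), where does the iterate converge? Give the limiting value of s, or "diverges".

g'(s) = -12(s - 5)(s - 2)(s + 5), so g'(-1) = -864.
Gradient descent moves in the -g' direction, i.e. s is increasing.
The nearest critical point in that direction is s = 2, where g'' = 252 > 0 (a local minimum). The iterate converges there.

2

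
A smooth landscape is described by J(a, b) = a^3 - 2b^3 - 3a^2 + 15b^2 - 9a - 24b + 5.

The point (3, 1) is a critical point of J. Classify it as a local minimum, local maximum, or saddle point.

local minimum

The mixed partial ∂²J/∂a∂b is 0, so the Hessian at any point is diag(J_aa, J_bb) = diag(6(a - 1), 6(-2b + 5)).
At (3, 1): H = diag(12, 18).
Both eigenvalues are positive, so H is positive definite: a local minimum.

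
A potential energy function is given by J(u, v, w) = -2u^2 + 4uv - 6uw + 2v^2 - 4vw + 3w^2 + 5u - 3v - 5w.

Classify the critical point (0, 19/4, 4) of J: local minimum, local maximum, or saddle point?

saddle point

The Hessian is constant: H = [[-4, 4, -6], [4, 4, -4], [-6, -4, 6]].
Leading principal minors: Δ₁ = -4, Δ₂ = -32, Δ₃ = -80.
The minors fit neither the all-positive nor the alternating-sign pattern, so H is indefinite: a saddle point.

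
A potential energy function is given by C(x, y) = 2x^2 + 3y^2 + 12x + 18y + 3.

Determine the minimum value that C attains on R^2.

-42

C(x,y) separates as P(x) + Q(y) + 3, so its minimum is min P + min Q + 3.
P'(x) = 4x + 12 vanishes at x ∈ {-3}; Q'(y) = 6y + 18 vanishes at y ∈ {-3}.
Local minima of P (where P''>0): P(-3)=-18. Local minima of Q: Q(-3)=-27.
So the global minimum of C is P(-3) + Q(-3) + 3 = -18 − 27 + 3 = -42, attained at (-3, -3).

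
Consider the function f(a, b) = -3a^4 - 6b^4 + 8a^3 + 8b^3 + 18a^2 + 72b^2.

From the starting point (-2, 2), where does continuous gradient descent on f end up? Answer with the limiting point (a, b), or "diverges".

f is separable, so gradient descent decouples: a follows -∂f/∂a, b follows -∂f/∂b.
∂f/∂a = -12a(a - 3)(a + 1); at a=-2 this is 120, so a decreases.
∂f/∂b = -24b(b - 3)(b + 2); at b=2 this is 192, so b decreases.
The a-coordinate has no critical point in that direction and runs off to infinity.

diverges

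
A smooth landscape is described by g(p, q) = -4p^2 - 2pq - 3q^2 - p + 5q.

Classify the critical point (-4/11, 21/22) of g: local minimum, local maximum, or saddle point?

The Hessian of g is constant: H = [[-8, -2], [-2, -6]].
det(H) = (-8)·(-6) − (-2)² = 44.
det(H) > 0 and tr(H) = -14 < 0, so H is negative definite and the point is a local maximum.

local maximum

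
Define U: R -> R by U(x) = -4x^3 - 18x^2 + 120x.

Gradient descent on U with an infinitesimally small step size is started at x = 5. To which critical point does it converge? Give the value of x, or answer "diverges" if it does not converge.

U'(x) = -12(x - 2)(x + 5), so U'(5) = -360.
Gradient descent moves in the -U' direction, i.e. x is increasing.
There is no critical point above x=5, and U' keeps the same sign, so the iterate runs off to +∞.

diverges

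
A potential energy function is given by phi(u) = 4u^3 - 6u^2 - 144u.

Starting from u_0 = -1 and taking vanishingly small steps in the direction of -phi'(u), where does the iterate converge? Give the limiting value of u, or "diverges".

phi'(u) = 12(u - 4)(u + 3), so phi'(-1) = -120.
Gradient descent moves in the -phi' direction, i.e. u is increasing.
The nearest critical point in that direction is u = 4, where phi'' = 84 > 0 (a local minimum). The iterate converges there.

4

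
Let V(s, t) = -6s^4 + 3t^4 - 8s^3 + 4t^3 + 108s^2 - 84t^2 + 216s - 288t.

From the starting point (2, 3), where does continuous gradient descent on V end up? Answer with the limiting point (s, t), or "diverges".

(-1, 4)

V is separable, so gradient descent decouples: s follows -∂V/∂s, t follows -∂V/∂t.
∂V/∂s = -24(s - 3)(s + 1)(s + 3); at s=2 this is 360, so s decreases.
∂V/∂t = 12(t - 4)(t + 2)(t + 3); at t=3 this is -360, so t increases.
s converges to its nearest critical value -1 (a local min of the s-part); t converges to 4. The iterate converges to (-1, 4).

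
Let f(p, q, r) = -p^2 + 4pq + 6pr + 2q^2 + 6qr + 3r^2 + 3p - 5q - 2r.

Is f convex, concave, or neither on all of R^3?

neither

f is quadratic, so its Hessian is the constant matrix H = [[-2, 4, 6], [4, 4, 6], [6, 6, 6]].
Leading principal minors: -2, -24, 72.
Neither pattern holds ⇒ H is indefinite ⇒ neither convex nor concave.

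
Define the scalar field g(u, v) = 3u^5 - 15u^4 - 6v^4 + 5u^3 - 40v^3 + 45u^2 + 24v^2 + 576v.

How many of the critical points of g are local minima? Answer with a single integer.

2

g separates as a function of u plus a function of v, so ∇g=0 decouples.
∂g/∂u = 15u(u - 3)(u - 2)(u + 1) = 0 at u ∈ {-1, 0, 2, 3}; ∂g/∂v = -24(v - 2)(v + 3)(v + 4) = 0 at v ∈ {-4, -3, 2}.
The Hessian is diagonal: diag(g_uu, g_vv). Second derivatives: g_uu(-1)=-180, g_uu(0)=90, g_uu(2)=-90, g_uu(3)=180; g_vv(-4)=-144, g_vv(-3)=120, g_vv(2)=-720.
Local minima occur where both diagonal entries positive: (0, -3), (3, -3). Count: 2.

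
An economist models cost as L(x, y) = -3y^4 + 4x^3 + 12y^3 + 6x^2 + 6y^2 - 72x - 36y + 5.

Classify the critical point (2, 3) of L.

The mixed partial ∂²L/∂x∂y is 0, so the Hessian at any point is diag(L_xx, L_yy) = diag(12(2x + 1), 12(-3y^2 + 6y + 1)).
At (2, 3): H = diag(60, -96).
The eigenvalues have opposite signs, so H is indefinite: a saddle point.

saddle point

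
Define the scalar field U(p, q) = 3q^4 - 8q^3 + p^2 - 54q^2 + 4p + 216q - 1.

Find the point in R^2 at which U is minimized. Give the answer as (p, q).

(-2, -3)

U(p,q) separates as A(p) + B(q) − 1, so its minimum is min A + min B − 1.
A'(p) = 2p + 4 vanishes at p ∈ {-2}; B'(q) = 12(q - 3)(q - 2)(q + 3) vanishes at q ∈ {-3, 2, 3}.
Local minima of A (where A''>0): A(-2)=-4. Local minima of B: B(-3)=-675, B(3)=189.
So the global minimum of U is A(-2) + B(-3) − 1 = -4 − 675 − 1 = -680, attained at (-2, -3).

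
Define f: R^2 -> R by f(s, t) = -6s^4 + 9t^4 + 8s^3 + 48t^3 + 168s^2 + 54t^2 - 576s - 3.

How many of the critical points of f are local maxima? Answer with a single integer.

f separates as a function of s plus a function of t, so ∇f=0 decouples.
∂f/∂s = -24(s - 3)(s - 2)(s + 4) = 0 at s ∈ {-4, 2, 3}; ∂f/∂t = 36t(t + 1)(t + 3) = 0 at t ∈ {-3, -1, 0}.
The Hessian is diagonal: diag(f_ss, f_tt). Second derivatives: f_ss(-4)=-1008, f_ss(2)=144, f_ss(3)=-168; f_tt(-3)=216, f_tt(-1)=-72, f_tt(0)=108.
Local maxima occur where both diagonal entries negative: (-4, -1), (3, -1). Count: 2.

2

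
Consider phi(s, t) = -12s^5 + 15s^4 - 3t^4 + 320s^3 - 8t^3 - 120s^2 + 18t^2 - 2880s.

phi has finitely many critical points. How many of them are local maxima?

phi separates as a function of s plus a function of t, so ∇phi=0 decouples.
∂phi/∂s = -60(s - 4)(s - 2)(s + 2)(s + 3) = 0 at s ∈ {-3, -2, 2, 4}; ∂phi/∂t = -12t(t - 1)(t + 3) = 0 at t ∈ {-3, 0, 1}.
The Hessian is diagonal: diag(phi_ss, phi_tt). Second derivatives: phi_ss(-3)=2100, phi_ss(-2)=-1440, phi_ss(2)=2400, phi_ss(4)=-5040; phi_tt(-3)=-144, phi_tt(0)=36, phi_tt(1)=-48.
Local maxima occur where both diagonal entries negative: (-2, -3), (-2, 1), (4, -3), (4, 1). Count: 4.

4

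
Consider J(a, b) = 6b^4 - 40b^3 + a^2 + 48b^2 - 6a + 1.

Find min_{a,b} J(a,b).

-264

J(a,b) separates as P(a) + Q(b) + 1, so its minimum is min P + min Q + 1.
P'(a) = 2a - 6 vanishes at a ∈ {3}; Q'(b) = 24b(b - 4)(b - 1) vanishes at b ∈ {0, 1, 4}.
Local minima of P (where P''>0): P(3)=-9. Local minima of Q: Q(0)=0, Q(4)=-256.
So the global minimum of J is P(3) + Q(4) + 1 = -9 − 256 + 1 = -264, attained at (3, 4).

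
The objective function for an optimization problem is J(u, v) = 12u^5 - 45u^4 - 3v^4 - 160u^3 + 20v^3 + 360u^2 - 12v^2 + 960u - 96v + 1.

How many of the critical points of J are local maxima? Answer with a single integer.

J separates as a function of u plus a function of v, so ∇J=0 decouples.
∂J/∂u = 60(u - 4)(u - 2)(u + 1)(u + 2) = 0 at u ∈ {-2, -1, 2, 4}; ∂J/∂v = -12(v - 4)(v - 2)(v + 1) = 0 at v ∈ {-1, 2, 4}.
The Hessian is diagonal: diag(J_uu, J_vv). Second derivatives: J_uu(-2)=-1440, J_uu(-1)=900, J_uu(2)=-1440, J_uu(4)=3600; J_vv(-1)=-180, J_vv(2)=72, J_vv(4)=-120.
Local maxima occur where both diagonal entries negative: (-2, -1), (-2, 4), (2, -1), (2, 4). Count: 4.

4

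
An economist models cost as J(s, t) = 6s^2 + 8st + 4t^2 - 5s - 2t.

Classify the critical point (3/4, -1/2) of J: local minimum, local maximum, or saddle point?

local minimum

The Hessian of J is constant: H = [[12, 8], [8, 8]].
det(H) = 12·8 − 8² = 32.
det(H) > 0 and tr(H) = 20 > 0, so H is positive definite and the point is a local minimum.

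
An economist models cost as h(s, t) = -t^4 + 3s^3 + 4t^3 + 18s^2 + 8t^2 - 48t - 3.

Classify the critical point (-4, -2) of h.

The mixed partial ∂²h/∂s∂t is 0, so the Hessian at any point is diag(h_ss, h_tt) = diag(18(s + 2), 4(-3t^2 + 6t + 4)).
At (-4, -2): H = diag(-36, -80).
Both eigenvalues are negative, so H is negative definite: a local maximum.

local maximum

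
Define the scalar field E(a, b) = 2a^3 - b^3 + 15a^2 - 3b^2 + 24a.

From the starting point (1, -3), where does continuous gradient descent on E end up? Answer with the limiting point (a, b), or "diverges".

E is separable, so gradient descent decouples: a follows -∂E/∂a, b follows -∂E/∂b.
∂E/∂a = 6(a + 1)(a + 4); at a=1 this is 60, so a decreases.
∂E/∂b = -3b(b + 2); at b=-3 this is -9, so b increases.
a converges to its nearest critical value -1 (a local min of the a-part); b converges to -2. The iterate converges to (-1, -2).

(-1, -2)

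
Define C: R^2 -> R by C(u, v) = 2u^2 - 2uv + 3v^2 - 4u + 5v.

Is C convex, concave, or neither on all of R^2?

C is quadratic, so its Hessian is the constant matrix H = [[4, -2], [-2, 6]].
det(H) = 20, tr(H) = 10.
det(H) > 0 and tr(H) > 0, so H is positive definite everywhere: convex.

convex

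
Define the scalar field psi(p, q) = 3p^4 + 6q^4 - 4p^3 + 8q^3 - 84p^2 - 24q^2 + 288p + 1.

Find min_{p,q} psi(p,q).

psi(p,q) separates as A(p) + B(q) + 1, so its minimum is min A + min B + 1.
A'(p) = 12(p - 3)(p - 2)(p + 4) vanishes at p ∈ {-4, 2, 3}; B'(q) = 24q(q - 1)(q + 2) vanishes at q ∈ {-2, 0, 1}.
Local minima of A (where A''>0): A(-4)=-1472, A(3)=243. Local minima of B: B(-2)=-64, B(1)=-10.
So the global minimum of psi is A(-4) + B(-2) + 1 = -1472 − 64 + 1 = -1535, attained at (-4, -2).

-1535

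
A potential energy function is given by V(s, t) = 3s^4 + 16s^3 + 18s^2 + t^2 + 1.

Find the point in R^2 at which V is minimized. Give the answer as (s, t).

V(s,t) separates as P(s) + Q(t) + 1, so its minimum is min P + min Q + 1.
P'(s) = 12s(s + 1)(s + 3) vanishes at s ∈ {-3, -1, 0}; Q'(t) = 2t vanishes at t ∈ {0}.
Local minima of P (where P''>0): P(-3)=-27, P(0)=0. Local minima of Q: Q(0)=0.
So the global minimum of V is P(-3) + Q(0) + 1 = -27 + 0 + 1 = -26, attained at (-3, 0).

(-3, 0)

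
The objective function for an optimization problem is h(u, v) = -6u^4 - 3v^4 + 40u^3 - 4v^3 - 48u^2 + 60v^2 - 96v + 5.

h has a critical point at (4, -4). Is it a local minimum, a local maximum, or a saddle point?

The mixed partial ∂²h/∂u∂v is 0, so the Hessian at any point is diag(h_uu, h_vv) = diag(24(-3u^2 + 10u - 4), 12(-3v^2 - 2v + 10)).
At (4, -4): H = diag(-288, -360).
Both eigenvalues are negative, so H is negative definite: a local maximum.

local maximum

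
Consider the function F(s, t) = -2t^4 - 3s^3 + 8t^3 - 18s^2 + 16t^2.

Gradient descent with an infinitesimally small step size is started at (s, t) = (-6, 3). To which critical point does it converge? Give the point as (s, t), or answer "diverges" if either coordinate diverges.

(-4, 0)

F is separable, so gradient descent decouples: s follows -∂F/∂s, t follows -∂F/∂t.
∂F/∂s = -9s(s + 4); at s=-6 this is -108, so s increases.
∂F/∂t = -8t(t - 4)(t + 1); at t=3 this is 96, so t decreases.
s converges to its nearest critical value -4 (a local min of the s-part); t converges to 0. The iterate converges to (-4, 0).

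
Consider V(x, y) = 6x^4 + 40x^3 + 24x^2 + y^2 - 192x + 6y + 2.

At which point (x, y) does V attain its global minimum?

(1, -3)

V(x,y) separates as P(x) + Q(y) + 2, so its minimum is min P + min Q + 2.
P'(x) = 24(x - 1)(x + 2)(x + 4) vanishes at x ∈ {-4, -2, 1}; Q'(y) = 2y + 6 vanishes at y ∈ {-3}.
Local minima of P (where P''>0): P(-4)=128, P(1)=-122. Local minima of Q: Q(-3)=-9.
So the global minimum of V is P(1) + Q(-3) + 2 = -122 − 9 + 2 = -129, attained at (1, -3).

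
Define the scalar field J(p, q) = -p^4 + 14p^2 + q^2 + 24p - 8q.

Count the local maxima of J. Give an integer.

J separates as a function of p plus a function of q, so ∇J=0 decouples.
∂J/∂p = -4(p - 3)(p + 1)(p + 2) = 0 at p ∈ {-2, -1, 3}; ∂J/∂q = 2(q - 4) = 0 at q ∈ {4}.
The Hessian is diagonal: diag(J_pp, J_qq). Second derivatives: J_pp(-2)=-20, J_pp(-1)=16, J_pp(3)=-80; J_qq(4)=2.
Local maxima occur where both diagonal entries negative: none. Count: 0.

0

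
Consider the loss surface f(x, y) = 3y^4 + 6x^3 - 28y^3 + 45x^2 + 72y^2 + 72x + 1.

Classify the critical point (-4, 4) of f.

The mixed partial ∂²f/∂x∂y is 0, so the Hessian at any point is diag(f_xx, f_yy) = diag(18(2x + 5), 12(3y^2 - 14y + 12)).
At (-4, 4): H = diag(-54, 48).
The eigenvalues have opposite signs, so H is indefinite: a saddle point.

saddle point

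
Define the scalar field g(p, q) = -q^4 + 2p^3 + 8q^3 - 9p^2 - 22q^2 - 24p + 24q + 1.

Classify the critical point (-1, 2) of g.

The mixed partial ∂²g/∂p∂q is 0, so the Hessian at any point is diag(g_pp, g_qq) = diag(6(2p - 3), 4(-3q^2 + 12q - 11)).
At (-1, 2): H = diag(-30, 4).
The eigenvalues have opposite signs, so H is indefinite: a saddle point.

saddle point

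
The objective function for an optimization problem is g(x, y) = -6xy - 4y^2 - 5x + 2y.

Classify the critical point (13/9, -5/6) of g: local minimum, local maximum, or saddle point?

saddle point

The Hessian of g is constant: H = [[0, -6], [-6, -8]].
det(H) = 0·(-8) − (-6)² = -36.
Since det(H) < 0, H is indefinite and the critical point is a saddle point.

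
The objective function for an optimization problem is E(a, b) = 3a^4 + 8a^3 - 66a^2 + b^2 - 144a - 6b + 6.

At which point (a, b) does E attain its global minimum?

(3, 3)

E(a,b) separates as P(a) + Q(b) + 6, so its minimum is min P + min Q + 6.
P'(a) = 12(a - 3)(a + 1)(a + 4) vanishes at a ∈ {-4, -1, 3}; Q'(b) = 2b - 6 vanishes at b ∈ {3}.
Local minima of P (where P''>0): P(-4)=-224, P(3)=-567. Local minima of Q: Q(3)=-9.
So the global minimum of E is P(3) + Q(3) + 6 = -567 − 9 + 6 = -570, attained at (3, 3).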